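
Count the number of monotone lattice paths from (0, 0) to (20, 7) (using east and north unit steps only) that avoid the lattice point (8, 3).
Number of paths = 587730

Total paths from (0, 0) to (20, 7): C(27, 20) = 888030. Paths through (8, 3): (paths (0, 0) → (8, 3)) × (paths (8, 3) → (20, 7)) = C(11, 8) · C(16, 12) = 165 · 1820 = 300300. Avoidance count = 888030 − 300300 = 587730.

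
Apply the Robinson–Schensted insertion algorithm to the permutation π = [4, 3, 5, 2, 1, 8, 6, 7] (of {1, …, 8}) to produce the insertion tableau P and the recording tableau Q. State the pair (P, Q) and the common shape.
P = [1, 5, 6, 7] / [2, 8] / [3] / [4];  Q = [1, 3, 6, 8] / [2, 7] / [4] / [5];  common shape = (4, 2, 1, 1)

Row-insert the values π_1, π_2, … into P one at a time, bumping the leftmost entry strictly greater than the inserted value down to the next row. The recording tableau Q records, in position (i, j), the step at which that cell was added to P.
  Insert 4 (step 1): P = [4];  Q = [1]
  Insert 3 (step 2): P = [3] / [4];  Q = [1] / [2]
  Insert 5 (step 3): P = [3, 5] / [4];  Q = [1, 3] / [2]
  Insert 2 (step 4): P = [2, 5] / [3] / [4];  Q = [1, 3] / [2] / [4]
  Insert 1 (step 5): P = [1, 5] / [2] / [3] / [4];  Q = [1, 3] / [2] / [4] / [5]
  Insert 8 (step 6): P = [1, 5, 8] / [2] / [3] / [4];  Q = [1, 3, 6] / [2] / [4] / [5]
  Insert 6 (step 7): P = [1, 5, 6] / [2, 8] / [3] / [4];  Q = [1, 3, 6] / [2, 7] / [4] / [5]
  Insert 7 (step 8): P = [1, 5, 6, 7] / [2, 8] / [3] / [4];  Q = [1, 3, 6, 8] / [2, 7] / [4] / [5]
Final shape: (4, 2, 1, 1).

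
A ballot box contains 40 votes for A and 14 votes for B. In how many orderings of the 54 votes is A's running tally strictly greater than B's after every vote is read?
Strict-lead orderings = 1562586937730

Total orderings of the 54 votes with 40 for A: C(54, 40) = 3245372870670. By the Bertrand ballot formula (Cycle Lemma / reflection principle), the number of orderings in which A is strictly ahead of B throughout is (p − q)/(p + q) · C(p + q, p) = (40 − 14)/(40 + 14) · 3245372870670 = 1562586937730.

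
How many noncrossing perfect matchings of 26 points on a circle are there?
C_13 = 742900

These noncrossing handshakes are counted by the Catalan number C_n = (1/(n + 1)) · C(2n, n). For n = 13: C_13 = (1/14) · C(26, 13) = 10400600/14 = 742900.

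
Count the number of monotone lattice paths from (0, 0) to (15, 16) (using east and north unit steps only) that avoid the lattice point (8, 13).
Number of paths = 276121395

Total paths from (0, 0) to (15, 16): C(31, 15) = 300540195. Paths through (8, 13): (paths (0, 0) → (8, 13)) × (paths (8, 13) → (15, 16)) = C(21, 8) · C(10, 7) = 203490 · 120 = 24418800. Avoidance count = 300540195 − 24418800 = 276121395.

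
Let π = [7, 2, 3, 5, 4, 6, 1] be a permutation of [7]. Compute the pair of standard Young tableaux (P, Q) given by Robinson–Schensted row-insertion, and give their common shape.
P = [1, 3, 4, 6] / [2] / [5] / [7];  Q = [1, 3, 4, 6] / [2] / [5] / [7];  common shape = (4, 1, 1, 1)

Row-insert the values π_1, π_2, … into P one at a time, bumping the leftmost entry strictly greater than the inserted value down to the next row. The recording tableau Q records, in position (i, j), the step at which that cell was added to P.
  Insert 7 (step 1): P = [7];  Q = [1]
  Insert 2 (step 2): P = [2] / [7];  Q = [1] / [2]
  Insert 3 (step 3): P = [2, 3] / [7];  Q = [1, 3] / [2]
  Insert 5 (step 4): P = [2, 3, 5] / [7];  Q = [1, 3, 4] / [2]
  Insert 4 (step 5): P = [2, 3, 4] / [5] / [7];  Q = [1, 3, 4] / [2] / [5]
  Insert 6 (step 6): P = [2, 3, 4, 6] / [5] / [7];  Q = [1, 3, 4, 6] / [2] / [5]
  Insert 1 (step 7): P = [1, 3, 4, 6] / [2] / [5] / [7];  Q = [1, 3, 4, 6] / [2] / [5] / [7]
Final shape: (4, 1, 1, 1).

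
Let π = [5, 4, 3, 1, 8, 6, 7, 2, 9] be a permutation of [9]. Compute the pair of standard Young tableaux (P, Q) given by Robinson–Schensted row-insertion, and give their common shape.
P = [1, 2, 7, 9] / [3, 6] / [4, 8] / [5];  Q = [1, 5, 7, 9] / [2, 6] / [3, 8] / [4];  common shape = (4, 2, 2, 1)

Row-insert the values π_1, π_2, … into P one at a time, bumping the leftmost entry strictly greater than the inserted value down to the next row. The recording tableau Q records, in position (i, j), the step at which that cell was added to P.
  Insert 5 (step 1): P = [5];  Q = [1]
  Insert 4 (step 2): P = [4] / [5];  Q = [1] / [2]
  Insert 3 (step 3): P = [3] / [4] / [5];  Q = [1] / [2] / [3]
  Insert 1 (step 4): P = [1] / [3] / [4] / [5];  Q = [1] / [2] / [3] / [4]
  Insert 8 (step 5): P = [1, 8] / [3] / [4] / [5];  Q = [1, 5] / [2] / [3] / [4]
  Insert 6 (step 6): P = [1, 6] / [3, 8] / [4] / [5];  Q = [1, 5] / [2, 6] / [3] / [4]
  Insert 7 (step 7): P = [1, 6, 7] / [3, 8] / [4] / [5];  Q = [1, 5, 7] / [2, 6] / [3] / [4]
  Insert 2 (step 8): P = [1, 2, 7] / [3, 6] / [4, 8] / [5];  Q = [1, 5, 7] / [2, 6] / [3, 8] / [4]
  Insert 9 (step 9): P = [1, 2, 7, 9] / [3, 6] / [4, 8] / [5];  Q = [1, 5, 7, 9] / [2, 6] / [3, 8] / [4]
Final shape: (4, 2, 2, 1).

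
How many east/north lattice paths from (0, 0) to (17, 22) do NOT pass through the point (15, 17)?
Number of paths = 39140940690

Total paths from (0, 0) to (17, 22): C(39, 17) = 51021117810. Paths through (15, 17): (paths (0, 0) → (15, 17)) × (paths (15, 17) → (17, 22)) = C(32, 15) · C(7, 2) = 565722720 · 21 = 11880177120. Avoidance count = 51021117810 − 11880177120 = 39140940690.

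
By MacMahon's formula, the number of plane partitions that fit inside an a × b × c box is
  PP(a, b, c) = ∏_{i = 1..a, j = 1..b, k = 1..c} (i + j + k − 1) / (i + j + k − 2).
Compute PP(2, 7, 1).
PP(2, 7, 1) = 36

Evaluate the triple product over i = 1..2, j = 1..7, k = 1..1. The factors are (2/1) · (3/2) · (4/3) · (5/4) · (6/5) · (7/6) · (8/7) · (3/2) · … (14 factors total). The numerators and denominators telescope so the product is an integer; carrying out the multiplication exactly gives PP(2, 7, 1) = 36.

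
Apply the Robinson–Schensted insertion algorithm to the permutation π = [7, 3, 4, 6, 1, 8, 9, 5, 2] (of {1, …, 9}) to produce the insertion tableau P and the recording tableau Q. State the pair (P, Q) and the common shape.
P = [1, 2, 5, 8, 9] / [3, 4] / [6] / [7];  Q = [1, 3, 4, 6, 7] / [2, 8] / [5] / [9];  common shape = (5, 2, 1, 1)

Row-insert the values π_1, π_2, … into P one at a time, bumping the leftmost entry strictly greater than the inserted value down to the next row. The recording tableau Q records, in position (i, j), the step at which that cell was added to P.
  Insert 7 (step 1): P = [7];  Q = [1]
  Insert 3 (step 2): P = [3] / [7];  Q = [1] / [2]
  Insert 4 (step 3): P = [3, 4] / [7];  Q = [1, 3] / [2]
  Insert 6 (step 4): P = [3, 4, 6] / [7];  Q = [1, 3, 4] / [2]
  Insert 1 (step 5): P = [1, 4, 6] / [3] / [7];  Q = [1, 3, 4] / [2] / [5]
  Insert 8 (step 6): P = [1, 4, 6, 8] / [3] / [7];  Q = [1, 3, 4, 6] / [2] / [5]
  Insert 9 (step 7): P = [1, 4, 6, 8, 9] / [3] / [7];  Q = [1, 3, 4, 6, 7] / [2] / [5]
  Insert 5 (step 8): P = [1, 4, 5, 8, 9] / [3, 6] / [7];  Q = [1, 3, 4, 6, 7] / [2, 8] / [5]
  Insert 2 (step 9): P = [1, 2, 5, 8, 9] / [3, 4] / [6] / [7];  Q = [1, 3, 4, 6, 7] / [2, 8] / [5] / [9]
Final shape: (5, 2, 1, 1).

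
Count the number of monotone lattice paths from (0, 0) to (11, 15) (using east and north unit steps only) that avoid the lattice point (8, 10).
Number of paths = 5275712

Total paths from (0, 0) to (11, 15): C(26, 11) = 7726160. Paths through (8, 10): (paths (0, 0) → (8, 10)) × (paths (8, 10) → (11, 15)) = C(18, 8) · C(8, 3) = 43758 · 56 = 2450448. Avoidance count = 7726160 − 2450448 = 5275712.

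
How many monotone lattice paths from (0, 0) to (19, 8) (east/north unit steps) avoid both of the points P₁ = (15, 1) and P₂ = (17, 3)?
Number of paths = 2192871

Inclusion–exclusion. Total paths: C(27, 19) = 2220075. Through P₁: C(16, 15)·C(11, 4) = 5280. Through P₂: C(20, 17)·C(7, 2) = 23940. Since P₁ is strictly southwest of P₂, a monotone path through both must visit P₁ then P₂; paths through both = C(16, 15)·C(4, 2)·C(7, 2) = 2016. Avoid both = 2220075 − 5280 − 23940 + 2016 = 2192871.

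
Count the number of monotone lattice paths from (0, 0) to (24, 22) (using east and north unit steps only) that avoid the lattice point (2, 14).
Number of paths = 7889668762950

Total paths from (0, 0) to (24, 22): C(46, 24) = 7890371113950. Paths through (2, 14): (paths (0, 0) → (2, 14)) × (paths (2, 14) → (24, 22)) = C(16, 2) · C(30, 22) = 120 · 5852925 = 702351000. Avoidance count = 7890371113950 − 702351000 = 7889668762950.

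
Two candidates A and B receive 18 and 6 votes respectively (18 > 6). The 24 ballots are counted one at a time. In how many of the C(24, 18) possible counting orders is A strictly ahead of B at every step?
Strict-lead orderings = 67298

Total orderings of the 24 votes with 18 for A: C(24, 18) = 134596. By the Bertrand ballot formula (Cycle Lemma / reflection principle), the number of orderings in which A is strictly ahead of B throughout is (p − q)/(p + q) · C(p + q, p) = (18 − 6)/(18 + 6) · 134596 = 67298.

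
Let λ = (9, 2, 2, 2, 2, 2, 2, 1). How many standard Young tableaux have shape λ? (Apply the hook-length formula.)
# SYT of shape (9, 2, 2, 2, 2, 2, 2, 1) = 68590665

Hook-length formula: f^λ = n! / Π hook(c), product over all cells c of the Young diagram. For λ = (9, 2, 2, 2, 2, 2, 2, 1), n = 22 boxes. Hook lengths by row (left-to-right, top-to-bottom): [16, 14, 7, 6, 5, 4, 3, 2, 1]; [8, 6]; [7, 5]; [6, 4]; [5, 3]; [4, 2]; [3, 1]; [1]. Product of hooks = 16387080192000. So f^λ = 22! / 16387080192000 = 1124000727777607680000 / 16387080192000 = 68590665.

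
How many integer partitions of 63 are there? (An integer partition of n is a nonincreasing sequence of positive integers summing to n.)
p(63) = 1505499

Compute p(n) via the recurrence p(n, m) = p(n, m−1) + p(n−m, m), where p(n, m) counts partitions of n with all parts ≤ m and p(n) = p(n, n). The base cases are p(0, m) = 1 and p(n, 0) = 0 for n > 0. Filling the table yields p(63) = 1505499. (Euler's pentagonal recurrence is an alternative.)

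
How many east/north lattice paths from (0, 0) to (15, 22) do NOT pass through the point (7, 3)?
Number of paths = 9097790760

Total paths from (0, 0) to (15, 22): C(37, 15) = 9364199760. Paths through (7, 3): (paths (0, 0) → (7, 3)) × (paths (7, 3) → (15, 22)) = C(10, 7) · C(27, 8) = 120 · 2220075 = 266409000. Avoidance count = 9364199760 − 266409000 = 9097790760.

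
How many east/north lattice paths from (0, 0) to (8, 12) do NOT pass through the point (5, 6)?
Number of paths = 87162

Total paths from (0, 0) to (8, 12): C(20, 8) = 125970. Paths through (5, 6): (paths (0, 0) → (5, 6)) × (paths (5, 6) → (8, 12)) = C(11, 5) · C(9, 3) = 462 · 84 = 38808. Avoidance count = 125970 − 38808 = 87162.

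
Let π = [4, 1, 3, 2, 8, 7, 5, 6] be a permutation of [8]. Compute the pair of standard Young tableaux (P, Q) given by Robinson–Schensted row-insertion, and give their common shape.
P = [1, 2, 5, 6] / [3, 7] / [4, 8];  Q = [1, 3, 5, 8] / [2, 6] / [4, 7];  common shape = (4, 2, 2)

Row-insert the values π_1, π_2, … into P one at a time, bumping the leftmost entry strictly greater than the inserted value down to the next row. The recording tableau Q records, in position (i, j), the step at which that cell was added to P.
  Insert 4 (step 1): P = [4];  Q = [1]
  Insert 1 (step 2): P = [1] / [4];  Q = [1] / [2]
  Insert 3 (step 3): P = [1, 3] / [4];  Q = [1, 3] / [2]
  Insert 2 (step 4): P = [1, 2] / [3] / [4];  Q = [1, 3] / [2] / [4]
  Insert 8 (step 5): P = [1, 2, 8] / [3] / [4];  Q = [1, 3, 5] / [2] / [4]
  Insert 7 (step 6): P = [1, 2, 7] / [3, 8] / [4];  Q = [1, 3, 5] / [2, 6] / [4]
  Insert 5 (step 7): P = [1, 2, 5] / [3, 7] / [4, 8];  Q = [1, 3, 5] / [2, 6] / [4, 7]
  Insert 6 (step 8): P = [1, 2, 5, 6] / [3, 7] / [4, 8];  Q = [1, 3, 5, 8] / [2, 6] / [4, 7]
Final shape: (4, 2, 2).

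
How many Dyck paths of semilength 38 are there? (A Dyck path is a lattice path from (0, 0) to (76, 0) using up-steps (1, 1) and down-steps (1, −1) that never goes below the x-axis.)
C_38 = 176733862787006701400

These Dyck paths are counted by the Catalan number C_n = (1/(n + 1)) · C(2n, n). For n = 38: C_38 = (1/39) · C(76, 38) = 6892620648693261354600/39 = 176733862787006701400.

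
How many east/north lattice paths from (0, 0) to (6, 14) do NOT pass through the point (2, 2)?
Number of paths = 27840

Total paths from (0, 0) to (6, 14): C(20, 6) = 38760. Paths through (2, 2): (paths (0, 0) → (2, 2)) × (paths (2, 2) → (6, 14)) = C(4, 2) · C(16, 4) = 6 · 1820 = 10920. Avoidance count = 38760 − 10920 = 27840.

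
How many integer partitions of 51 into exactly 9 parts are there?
p(51, 9 parts) = 17354

Partitions of n into exactly k parts are in bijection with partitions of n − k into at most k parts (subtract 1 from each part). So p(51, exactly 9) = p(42, parts ≤ 9). Computing via the recurrence p(m, j) = p(m, j−1) + p(m−j, j) gives 17354.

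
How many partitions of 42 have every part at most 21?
p(42, parts ≤ 21) = 50460

Use the recurrence p(n, m) = p(n, m−1) + p(n−m, m): either the largest part is < m (count p(n, m−1)) or the largest part is exactly m (remove one copy of m, count p(n−m, m)). With p(0, ·) = 1 this gives p(42, parts ≤ 21) = 50460. (By conjugating Young diagrams, this also counts partitions of 42 into at most 21 parts.)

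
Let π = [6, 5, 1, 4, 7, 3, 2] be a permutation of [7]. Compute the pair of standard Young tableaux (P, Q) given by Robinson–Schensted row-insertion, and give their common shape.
P = [1, 2, 7] / [3] / [4] / [5] / [6];  Q = [1, 4, 5] / [2] / [3] / [6] / [7];  common shape = (3, 1, 1, 1, 1)

Row-insert the values π_1, π_2, … into P one at a time, bumping the leftmost entry strictly greater than the inserted value down to the next row. The recording tableau Q records, in position (i, j), the step at which that cell was added to P.
  Insert 6 (step 1): P = [6];  Q = [1]
  Insert 5 (step 2): P = [5] / [6];  Q = [1] / [2]
  Insert 1 (step 3): P = [1] / [5] / [6];  Q = [1] / [2] / [3]
  Insert 4 (step 4): P = [1, 4] / [5] / [6];  Q = [1, 4] / [2] / [3]
  Insert 7 (step 5): P = [1, 4, 7] / [5] / [6];  Q = [1, 4, 5] / [2] / [3]
  Insert 3 (step 6): P = [1, 3, 7] / [4] / [5] / [6];  Q = [1, 4, 5] / [2] / [3] / [6]
  Insert 2 (step 7): P = [1, 2, 7] / [3] / [4] / [5] / [6];  Q = [1, 4, 5] / [2] / [3] / [6] / [7]
Final shape: (3, 1, 1, 1, 1).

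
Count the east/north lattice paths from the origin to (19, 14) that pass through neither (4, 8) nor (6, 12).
Number of paths = 790778925

Inclusion–exclusion. Total paths: C(33, 19) = 818809200. Through P₁: C(12, 4)·C(21, 15) = 26860680. Through P₂: C(18, 6)·C(15, 13) = 1949220. Since P₁ is strictly southwest of P₂, a monotone path through both must visit P₁ then P₂; paths through both = C(12, 4)·C(6, 2)·C(15, 13) = 779625. Avoid both = 818809200 − 26860680 − 1949220 + 779625 = 790778925.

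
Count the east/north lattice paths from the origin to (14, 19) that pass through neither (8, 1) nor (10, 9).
Number of paths = 725532863

Inclusion–exclusion. Total paths: C(33, 14) = 818809200. Through P₁: C(9, 8)·C(24, 6) = 1211364. Through P₂: C(19, 10)·C(14, 4) = 92470378. Since P₁ is strictly southwest of P₂, a monotone path through both must visit P₁ then P₂; paths through both = C(9, 8)·C(10, 2)·C(14, 4) = 405405. Avoid both = 818809200 − 1211364 − 92470378 + 405405 = 725532863.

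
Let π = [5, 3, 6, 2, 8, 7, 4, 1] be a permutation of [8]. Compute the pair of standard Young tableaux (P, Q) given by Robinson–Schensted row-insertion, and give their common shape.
P = [1, 4, 7] / [2, 6] / [3, 8] / [5];  Q = [1, 3, 5] / [2, 6] / [4, 7] / [8];  common shape = (3, 2, 2, 1)

Row-insert the values π_1, π_2, … into P one at a time, bumping the leftmost entry strictly greater than the inserted value down to the next row. The recording tableau Q records, in position (i, j), the step at which that cell was added to P.
  Insert 5 (step 1): P = [5];  Q = [1]
  Insert 3 (step 2): P = [3] / [5];  Q = [1] / [2]
  Insert 6 (step 3): P = [3, 6] / [5];  Q = [1, 3] / [2]
  Insert 2 (step 4): P = [2, 6] / [3] / [5];  Q = [1, 3] / [2] / [4]
  Insert 8 (step 5): P = [2, 6, 8] / [3] / [5];  Q = [1, 3, 5] / [2] / [4]
  Insert 7 (step 6): P = [2, 6, 7] / [3, 8] / [5];  Q = [1, 3, 5] / [2, 6] / [4]
  Insert 4 (step 7): P = [2, 4, 7] / [3, 6] / [5, 8];  Q = [1, 3, 5] / [2, 6] / [4, 7]
  Insert 1 (step 8): P = [1, 4, 7] / [2, 6] / [3, 8] / [5];  Q = [1, 3, 5] / [2, 6] / [4, 7] / [8]
Final shape: (3, 2, 2, 1).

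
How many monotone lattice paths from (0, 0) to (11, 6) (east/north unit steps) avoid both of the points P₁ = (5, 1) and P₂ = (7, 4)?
Number of paths = 5554

Inclusion–exclusion. Total paths: C(17, 11) = 12376. Through P₁: C(6, 5)·C(11, 6) = 2772. Through P₂: C(11, 7)·C(6, 4) = 4950. Since P₁ is strictly southwest of P₂, a monotone path through both must visit P₁ then P₂; paths through both = C(6, 5)·C(5, 2)·C(6, 4) = 900. Avoid both = 12376 − 2772 − 4950 + 900 = 5554.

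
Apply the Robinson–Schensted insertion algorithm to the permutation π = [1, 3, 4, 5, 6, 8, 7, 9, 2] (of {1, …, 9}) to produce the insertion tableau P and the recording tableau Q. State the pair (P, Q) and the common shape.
P = [1, 2, 4, 5, 6, 7, 9] / [3] / [8];  Q = [1, 2, 3, 4, 5, 6, 8] / [7] / [9];  common shape = (7, 1, 1)

Row-insert the values π_1, π_2, … into P one at a time, bumping the leftmost entry strictly greater than the inserted value down to the next row. The recording tableau Q records, in position (i, j), the step at which that cell was added to P.
  Insert 1 (step 1): P = [1];  Q = [1]
  Insert 3 (step 2): P = [1, 3];  Q = [1, 2]
  Insert 4 (step 3): P = [1, 3, 4];  Q = [1, 2, 3]
  Insert 5 (step 4): P = [1, 3, 4, 5];  Q = [1, 2, 3, 4]
  Insert 6 (step 5): P = [1, 3, 4, 5, 6];  Q = [1, 2, 3, 4, 5]
  Insert 8 (step 6): P = [1, 3, 4, 5, 6, 8];  Q = [1, 2, 3, 4, 5, 6]
  Insert 7 (step 7): P = [1, 3, 4, 5, 6, 7] / [8];  Q = [1, 2, 3, 4, 5, 6] / [7]
  Insert 9 (step 8): P = [1, 3, 4, 5, 6, 7, 9] / [8];  Q = [1, 2, 3, 4, 5, 6, 8] / [7]
  Insert 2 (step 9): P = [1, 2, 4, 5, 6, 7, 9] / [3] / [8];  Q = [1, 2, 3, 4, 5, 6, 8] / [7] / [9]
Final shape: (7, 1, 1).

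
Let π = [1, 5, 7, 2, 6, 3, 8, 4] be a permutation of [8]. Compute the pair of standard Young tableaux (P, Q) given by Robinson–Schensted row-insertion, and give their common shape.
P = [1, 2, 3, 4] / [5, 6, 8] / [7];  Q = [1, 2, 3, 7] / [4, 5, 8] / [6];  common shape = (4, 3, 1)

Row-insert the values π_1, π_2, … into P one at a time, bumping the leftmost entry strictly greater than the inserted value down to the next row. The recording tableau Q records, in position (i, j), the step at which that cell was added to P.
  Insert 1 (step 1): P = [1];  Q = [1]
  Insert 5 (step 2): P = [1, 5];  Q = [1, 2]
  Insert 7 (step 3): P = [1, 5, 7];  Q = [1, 2, 3]
  Insert 2 (step 4): P = [1, 2, 7] / [5];  Q = [1, 2, 3] / [4]
  Insert 6 (step 5): P = [1, 2, 6] / [5, 7];  Q = [1, 2, 3] / [4, 5]
  Insert 3 (step 6): P = [1, 2, 3] / [5, 6] / [7];  Q = [1, 2, 3] / [4, 5] / [6]
  Insert 8 (step 7): P = [1, 2, 3, 8] / [5, 6] / [7];  Q = [1, 2, 3, 7] / [4, 5] / [6]
  Insert 4 (step 8): P = [1, 2, 3, 4] / [5, 6, 8] / [7];  Q = [1, 2, 3, 7] / [4, 5, 8] / [6]
Final shape: (4, 3, 1).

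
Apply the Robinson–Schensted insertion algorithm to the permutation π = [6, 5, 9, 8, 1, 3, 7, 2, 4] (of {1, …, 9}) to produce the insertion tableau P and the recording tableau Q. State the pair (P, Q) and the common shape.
P = [1, 2, 4] / [3, 7] / [5, 8] / [6, 9];  Q = [1, 3, 7] / [2, 4] / [5, 6] / [8, 9];  common shape = (3, 2, 2, 2)

Row-insert the values π_1, π_2, … into P one at a time, bumping the leftmost entry strictly greater than the inserted value down to the next row. The recording tableau Q records, in position (i, j), the step at which that cell was added to P.
  Insert 6 (step 1): P = [6];  Q = [1]
  Insert 5 (step 2): P = [5] / [6];  Q = [1] / [2]
  Insert 9 (step 3): P = [5, 9] / [6];  Q = [1, 3] / [2]
  Insert 8 (step 4): P = [5, 8] / [6, 9];  Q = [1, 3] / [2, 4]
  Insert 1 (step 5): P = [1, 8] / [5, 9] / [6];  Q = [1, 3] / [2, 4] / [5]
  Insert 3 (step 6): P = [1, 3] / [5, 8] / [6, 9];  Q = [1, 3] / [2, 4] / [5, 6]
  Insert 7 (step 7): P = [1, 3, 7] / [5, 8] / [6, 9];  Q = [1, 3, 7] / [2, 4] / [5, 6]
  Insert 2 (step 8): P = [1, 2, 7] / [3, 8] / [5, 9] / [6];  Q = [1, 3, 7] / [2, 4] / [5, 6] / [8]
  Insert 4 (step 9): P = [1, 2, 4] / [3, 7] / [5, 8] / [6, 9];  Q = [1, 3, 7] / [2, 4] / [5, 6] / [8, 9]
Final shape: (3, 2, 2, 2).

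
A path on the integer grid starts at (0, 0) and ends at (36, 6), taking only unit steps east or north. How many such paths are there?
Number of paths = 5245786

A monotone lattice path from (0, 0) to (36, 6) consists of 36 east steps and 6 north steps in some order, so it is determined by which 36 of the 42 steps are east. The count is C(42, 36) = 5245786.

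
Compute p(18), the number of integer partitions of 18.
p(18) = 385

Compute p(n) via the recurrence p(n, m) = p(n, m−1) + p(n−m, m), where p(n, m) counts partitions of n with all parts ≤ m and p(n) = p(n, n). The base cases are p(0, m) = 1 and p(n, 0) = 0 for n > 0. Filling the table yields p(18) = 385. (Euler's pentagonal recurrence is an alternative.)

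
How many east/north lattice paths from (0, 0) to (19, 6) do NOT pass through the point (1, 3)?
Number of paths = 171780

Total paths from (0, 0) to (19, 6): C(25, 19) = 177100. Paths through (1, 3): (paths (0, 0) → (1, 3)) × (paths (1, 3) → (19, 6)) = C(4, 1) · C(21, 18) = 4 · 1330 = 5320. Avoidance count = 177100 − 5320 = 171780.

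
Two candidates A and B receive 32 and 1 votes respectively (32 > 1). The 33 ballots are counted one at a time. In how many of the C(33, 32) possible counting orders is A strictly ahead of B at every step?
Strict-lead orderings = 31

Total orderings of the 33 votes with 32 for A: C(33, 32) = 33. By the Bertrand ballot formula (Cycle Lemma / reflection principle), the number of orderings in which A is strictly ahead of B throughout is (p − q)/(p + q) · C(p + q, p) = (32 − 1)/(32 + 1) · 33 = 31.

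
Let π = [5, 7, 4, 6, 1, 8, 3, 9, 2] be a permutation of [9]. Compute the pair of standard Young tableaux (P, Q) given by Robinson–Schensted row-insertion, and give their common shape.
P = [1, 2, 8, 9] / [3, 6] / [4, 7] / [5];  Q = [1, 2, 6, 8] / [3, 4] / [5, 7] / [9];  common shape = (4, 2, 2, 1)

Row-insert the values π_1, π_2, … into P one at a time, bumping the leftmost entry strictly greater than the inserted value down to the next row. The recording tableau Q records, in position (i, j), the step at which that cell was added to P.
  Insert 5 (step 1): P = [5];  Q = [1]
  Insert 7 (step 2): P = [5, 7];  Q = [1, 2]
  Insert 4 (step 3): P = [4, 7] / [5];  Q = [1, 2] / [3]
  Insert 6 (step 4): P = [4, 6] / [5, 7];  Q = [1, 2] / [3, 4]
  Insert 1 (step 5): P = [1, 6] / [4, 7] / [5];  Q = [1, 2] / [3, 4] / [5]
  Insert 8 (step 6): P = [1, 6, 8] / [4, 7] / [5];  Q = [1, 2, 6] / [3, 4] / [5]
  Insert 3 (step 7): P = [1, 3, 8] / [4, 6] / [5, 7];  Q = [1, 2, 6] / [3, 4] / [5, 7]
  Insert 9 (step 8): P = [1, 3, 8, 9] / [4, 6] / [5, 7];  Q = [1, 2, 6, 8] / [3, 4] / [5, 7]
  Insert 2 (step 9): P = [1, 2, 8, 9] / [3, 6] / [4, 7] / [5];  Q = [1, 2, 6, 8] / [3, 4] / [5, 7] / [9]
Final shape: (4, 2, 2, 1).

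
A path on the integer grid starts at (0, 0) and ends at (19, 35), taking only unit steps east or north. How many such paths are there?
Number of paths = 183649923622620

A monotone lattice path from (0, 0) to (19, 35) consists of 19 east steps and 35 north steps in some order, so it is determined by which 19 of the 54 steps are east. The count is C(54, 19) = 183649923622620.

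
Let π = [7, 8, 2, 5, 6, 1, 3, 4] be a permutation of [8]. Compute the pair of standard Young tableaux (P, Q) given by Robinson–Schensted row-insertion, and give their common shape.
P = [1, 3, 4] / [2, 5, 6] / [7, 8];  Q = [1, 2, 5] / [3, 4, 8] / [6, 7];  common shape = (3, 3, 2)

Row-insert the values π_1, π_2, … into P one at a time, bumping the leftmost entry strictly greater than the inserted value down to the next row. The recording tableau Q records, in position (i, j), the step at which that cell was added to P.
  Insert 7 (step 1): P = [7];  Q = [1]
  Insert 8 (step 2): P = [7, 8];  Q = [1, 2]
  Insert 2 (step 3): P = [2, 8] / [7];  Q = [1, 2] / [3]
  Insert 5 (step 4): P = [2, 5] / [7, 8];  Q = [1, 2] / [3, 4]
  Insert 6 (step 5): P = [2, 5, 6] / [7, 8];  Q = [1, 2, 5] / [3, 4]
  Insert 1 (step 6): P = [1, 5, 6] / [2, 8] / [7];  Q = [1, 2, 5] / [3, 4] / [6]
  Insert 3 (step 7): P = [1, 3, 6] / [2, 5] / [7, 8];  Q = [1, 2, 5] / [3, 4] / [6, 7]
  Insert 4 (step 8): P = [1, 3, 4] / [2, 5, 6] / [7, 8];  Q = [1, 2, 5] / [3, 4, 8] / [6, 7]
Final shape: (3, 3, 2).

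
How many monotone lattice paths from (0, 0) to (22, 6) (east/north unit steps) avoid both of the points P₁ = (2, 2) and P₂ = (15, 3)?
Number of paths = 225144

Inclusion–exclusion. Total paths: C(28, 22) = 376740. Through P₁: C(4, 2)·C(24, 20) = 63756. Through P₂: C(18, 15)·C(10, 7) = 97920. Since P₁ is strictly southwest of P₂, a monotone path through both must visit P₁ then P₂; paths through both = C(4, 2)·C(14, 13)·C(10, 7) = 10080. Avoid both = 376740 − 63756 − 97920 + 10080 = 225144.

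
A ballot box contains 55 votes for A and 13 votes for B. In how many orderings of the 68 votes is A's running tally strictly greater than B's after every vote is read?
Strict-lead orderings = 19374801204192

Total orderings of the 68 votes with 55 for A: C(68, 55) = 31368725759168. By the Bertrand ballot formula (Cycle Lemma / reflection principle), the number of orderings in which A is strictly ahead of B throughout is (p − q)/(p + q) · C(p + q, p) = (55 − 13)/(55 + 13) · 31368725759168 = 19374801204192.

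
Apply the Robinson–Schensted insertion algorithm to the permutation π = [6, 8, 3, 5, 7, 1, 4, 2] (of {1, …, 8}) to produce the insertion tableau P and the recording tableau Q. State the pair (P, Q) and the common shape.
P = [1, 2, 7] / [3, 4] / [5, 8] / [6];  Q = [1, 2, 5] / [3, 4] / [6, 7] / [8];  common shape = (3, 2, 2, 1)

Row-insert the values π_1, π_2, … into P one at a time, bumping the leftmost entry strictly greater than the inserted value down to the next row. The recording tableau Q records, in position (i, j), the step at which that cell was added to P.
  Insert 6 (step 1): P = [6];  Q = [1]
  Insert 8 (step 2): P = [6, 8];  Q = [1, 2]
  Insert 3 (step 3): P = [3, 8] / [6];  Q = [1, 2] / [3]
  Insert 5 (step 4): P = [3, 5] / [6, 8];  Q = [1, 2] / [3, 4]
  Insert 7 (step 5): P = [3, 5, 7] / [6, 8];  Q = [1, 2, 5] / [3, 4]
  Insert 1 (step 6): P = [1, 5, 7] / [3, 8] / [6];  Q = [1, 2, 5] / [3, 4] / [6]
  Insert 4 (step 7): P = [1, 4, 7] / [3, 5] / [6, 8];  Q = [1, 2, 5] / [3, 4] / [6, 7]
  Insert 2 (step 8): P = [1, 2, 7] / [3, 4] / [5, 8] / [6];  Q = [1, 2, 5] / [3, 4] / [6, 7] / [8]
Final shape: (3, 2, 2, 1).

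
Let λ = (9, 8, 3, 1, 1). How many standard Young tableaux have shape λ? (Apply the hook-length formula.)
# SYT of shape (9, 8, 3, 1, 1) = 257862528

Hook-length formula: f^λ = n! / Π hook(c), product over all cells c of the Young diagram. For λ = (9, 8, 3, 1, 1), n = 22 boxes. Hook lengths by row (left-to-right, top-to-bottom): [13, 10, 9, 7, 6, 5, 4, 3, 1]; [11, 8, 7, 5, 4, 3, 2, 1]; [5, 2, 1]; [2]; [1]. Product of hooks = 4358914560000. So f^λ = 22! / 4358914560000 = 1124000727777607680000 / 4358914560000 = 257862528.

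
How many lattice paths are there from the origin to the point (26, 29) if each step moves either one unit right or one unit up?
Number of paths = 3560597348629860

A monotone lattice path from (0, 0) to (26, 29) consists of 26 east steps and 29 north steps in some order, so it is determined by which 26 of the 55 steps are east. The count is C(55, 26) = 3560597348629860.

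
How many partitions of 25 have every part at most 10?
p(25, parts ≤ 10) = 1455

Use the recurrence p(n, m) = p(n, m−1) + p(n−m, m): either the largest part is < m (count p(n, m−1)) or the largest part is exactly m (remove one copy of m, count p(n−m, m)). With p(0, ·) = 1 this gives p(25, parts ≤ 10) = 1455. (By conjugating Young diagrams, this also counts partitions of 25 into at most 10 parts.)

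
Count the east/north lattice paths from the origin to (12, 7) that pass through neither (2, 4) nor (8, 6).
Number of paths = 33183

Inclusion–exclusion. Total paths: C(19, 12) = 50388. Through P₁: C(6, 2)·C(13, 10) = 4290. Through P₂: C(14, 8)·C(5, 4) = 15015. Since P₁ is strictly southwest of P₂, a monotone path through both must visit P₁ then P₂; paths through both = C(6, 2)·C(8, 6)·C(5, 4) = 2100. Avoid both = 50388 − 4290 − 15015 + 2100 = 33183.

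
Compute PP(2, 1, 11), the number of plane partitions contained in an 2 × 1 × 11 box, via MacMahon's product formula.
PP(2, 1, 11) = 78

Evaluate the triple product over i = 1..2, j = 1..1, k = 1..11. The factors are (2/1) · (3/2) · (4/3) · (5/4) · (6/5) · (7/6) · (8/7) · (9/8) · … (22 factors total). The numerators and denominators telescope so the product is an integer; carrying out the multiplication exactly gives PP(2, 1, 11) = 78.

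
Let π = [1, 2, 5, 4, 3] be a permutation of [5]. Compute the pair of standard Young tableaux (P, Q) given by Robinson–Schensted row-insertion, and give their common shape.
P = [1, 2, 3] / [4] / [5];  Q = [1, 2, 3] / [4] / [5];  common shape = (3, 1, 1)

Row-insert the values π_1, π_2, … into P one at a time, bumping the leftmost entry strictly greater than the inserted value down to the next row. The recording tableau Q records, in position (i, j), the step at which that cell was added to P.
  Insert 1 (step 1): P = [1];  Q = [1]
  Insert 2 (step 2): P = [1, 2];  Q = [1, 2]
  Insert 5 (step 3): P = [1, 2, 5];  Q = [1, 2, 3]
  Insert 4 (step 4): P = [1, 2, 4] / [5];  Q = [1, 2, 3] / [4]
  Insert 3 (step 5): P = [1, 2, 3] / [4] / [5];  Q = [1, 2, 3] / [4] / [5]
Final shape: (3, 1, 1).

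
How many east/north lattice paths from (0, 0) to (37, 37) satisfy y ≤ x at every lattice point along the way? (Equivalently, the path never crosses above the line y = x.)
Number of paths = 45950804324621742364

By the reflection principle (André's argument), the number of monotone paths to (37, 37) with n ≤ m that never go above y = x is C(74, 37) − C(74, 38) = 1746130564335626209832 − 1700179760011004467468 = 45950804324621742364.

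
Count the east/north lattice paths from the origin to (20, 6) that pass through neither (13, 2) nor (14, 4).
Number of paths = 118720

Inclusion–exclusion. Total paths: C(26, 20) = 230230. Through P₁: C(15, 13)·C(11, 7) = 34650. Through P₂: C(18, 14)·C(8, 6) = 85680. Since P₁ is strictly southwest of P₂, a monotone path through both must visit P₁ then P₂; paths through both = C(15, 13)·C(3, 1)·C(8, 6) = 8820. Avoid both = 230230 − 34650 − 85680 + 8820 = 118720.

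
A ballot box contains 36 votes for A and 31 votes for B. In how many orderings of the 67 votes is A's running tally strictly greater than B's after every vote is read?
Strict-lead orderings = 889789498870352080

Total orderings of the 67 votes with 36 for A: C(67, 36) = 11923179284862717872. By the Bertrand ballot formula (Cycle Lemma / reflection principle), the number of orderings in which A is strictly ahead of B throughout is (p − q)/(p + q) · C(p + q, p) = (36 − 31)/(36 + 31) · 11923179284862717872 = 889789498870352080.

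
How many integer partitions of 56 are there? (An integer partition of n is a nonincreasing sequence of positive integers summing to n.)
p(56) = 526823

Compute p(n) via the recurrence p(n, m) = p(n, m−1) + p(n−m, m), where p(n, m) counts partitions of n with all parts ≤ m and p(n) = p(n, n). The base cases are p(0, m) = 1 and p(n, 0) = 0 for n > 0. Filling the table yields p(56) = 526823. (Euler's pentagonal recurrence is an alternative.)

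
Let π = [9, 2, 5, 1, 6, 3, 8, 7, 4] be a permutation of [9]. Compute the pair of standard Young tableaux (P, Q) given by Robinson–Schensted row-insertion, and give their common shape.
P = [1, 3, 4, 7] / [2, 5, 6] / [8] / [9];  Q = [1, 3, 5, 7] / [2, 6, 8] / [4] / [9];  common shape = (4, 3, 1, 1)

Row-insert the values π_1, π_2, … into P one at a time, bumping the leftmost entry strictly greater than the inserted value down to the next row. The recording tableau Q records, in position (i, j), the step at which that cell was added to P.
  Insert 9 (step 1): P = [9];  Q = [1]
  Insert 2 (step 2): P = [2] / [9];  Q = [1] / [2]
  Insert 5 (step 3): P = [2, 5] / [9];  Q = [1, 3] / [2]
  Insert 1 (step 4): P = [1, 5] / [2] / [9];  Q = [1, 3] / [2] / [4]
  Insert 6 (step 5): P = [1, 5, 6] / [2] / [9];  Q = [1, 3, 5] / [2] / [4]
  Insert 3 (step 6): P = [1, 3, 6] / [2, 5] / [9];  Q = [1, 3, 5] / [2, 6] / [4]
  Insert 8 (step 7): P = [1, 3, 6, 8] / [2, 5] / [9];  Q = [1, 3, 5, 7] / [2, 6] / [4]
  Insert 7 (step 8): P = [1, 3, 6, 7] / [2, 5, 8] / [9];  Q = [1, 3, 5, 7] / [2, 6, 8] / [4]
  Insert 4 (step 9): P = [1, 3, 4, 7] / [2, 5, 6] / [8] / [9];  Q = [1, 3, 5, 7] / [2, 6, 8] / [4] / [9]
Final shape: (4, 3, 1, 1).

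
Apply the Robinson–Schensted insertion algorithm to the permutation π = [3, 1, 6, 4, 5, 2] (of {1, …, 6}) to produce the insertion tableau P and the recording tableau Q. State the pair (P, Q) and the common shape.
P = [1, 2, 5] / [3, 4] / [6];  Q = [1, 3, 5] / [2, 4] / [6];  common shape = (3, 2, 1)

Row-insert the values π_1, π_2, … into P one at a time, bumping the leftmost entry strictly greater than the inserted value down to the next row. The recording tableau Q records, in position (i, j), the step at which that cell was added to P.
  Insert 3 (step 1): P = [3];  Q = [1]
  Insert 1 (step 2): P = [1] / [3];  Q = [1] / [2]
  Insert 6 (step 3): P = [1, 6] / [3];  Q = [1, 3] / [2]
  Insert 4 (step 4): P = [1, 4] / [3, 6];  Q = [1, 3] / [2, 4]
  Insert 5 (step 5): P = [1, 4, 5] / [3, 6];  Q = [1, 3, 5] / [2, 4]
  Insert 2 (step 6): P = [1, 2, 5] / [3, 4] / [6];  Q = [1, 3, 5] / [2, 4] / [6]
Final shape: (3, 2, 1).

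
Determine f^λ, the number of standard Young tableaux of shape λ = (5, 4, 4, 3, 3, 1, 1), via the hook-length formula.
# SYT of shape (5, 4, 4, 3, 3, 1, 1) = 333316620

Hook-length formula: f^λ = n! / Π hook(c), product over all cells c of the Young diagram. For λ = (5, 4, 4, 3, 3, 1, 1), n = 21 boxes. Hook lengths by row (left-to-right, top-to-bottom): [11, 8, 7, 4, 1]; [9, 6, 5, 2]; [8, 5, 4, 1]; [6, 3, 2]; [5, 2, 1]; [2]; [1]. Product of hooks = 153280512000. So f^λ = 21! / 153280512000 = 51090942171709440000 / 153280512000 = 333316620.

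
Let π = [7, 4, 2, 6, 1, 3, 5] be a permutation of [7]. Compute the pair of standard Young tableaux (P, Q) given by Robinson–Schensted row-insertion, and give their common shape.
P = [1, 3, 5] / [2, 6] / [4] / [7];  Q = [1, 4, 7] / [2, 6] / [3] / [5];  common shape = (3, 2, 1, 1)

Row-insert the values π_1, π_2, … into P one at a time, bumping the leftmost entry strictly greater than the inserted value down to the next row. The recording tableau Q records, in position (i, j), the step at which that cell was added to P.
  Insert 7 (step 1): P = [7];  Q = [1]
  Insert 4 (step 2): P = [4] / [7];  Q = [1] / [2]
  Insert 2 (step 3): P = [2] / [4] / [7];  Q = [1] / [2] / [3]
  Insert 6 (step 4): P = [2, 6] / [4] / [7];  Q = [1, 4] / [2] / [3]
  Insert 1 (step 5): P = [1, 6] / [2] / [4] / [7];  Q = [1, 4] / [2] / [3] / [5]
  Insert 3 (step 6): P = [1, 3] / [2, 6] / [4] / [7];  Q = [1, 4] / [2, 6] / [3] / [5]
  Insert 5 (step 7): P = [1, 3, 5] / [2, 6] / [4] / [7];  Q = [1, 4, 7] / [2, 6] / [3] / [5]
Final shape: (3, 2, 1, 1).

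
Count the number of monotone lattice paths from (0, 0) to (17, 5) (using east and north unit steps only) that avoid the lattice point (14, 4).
Number of paths = 14094

Total paths from (0, 0) to (17, 5): C(22, 17) = 26334. Paths through (14, 4): (paths (0, 0) → (14, 4)) × (paths (14, 4) → (17, 5)) = C(18, 14) · C(4, 3) = 3060 · 4 = 12240. Avoidance count = 26334 − 12240 = 14094.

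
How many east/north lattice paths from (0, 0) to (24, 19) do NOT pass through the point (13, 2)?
Number of paths = 798217642950

Total paths from (0, 0) to (24, 19): C(43, 24) = 800472431850. Paths through (13, 2): (paths (0, 0) → (13, 2)) × (paths (13, 2) → (24, 19)) = C(15, 13) · C(28, 11) = 105 · 21474180 = 2254788900. Avoidance count = 800472431850 − 2254788900 = 798217642950.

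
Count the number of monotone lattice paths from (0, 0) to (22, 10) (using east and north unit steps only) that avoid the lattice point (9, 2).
Number of paths = 53320290

Total paths from (0, 0) to (22, 10): C(32, 22) = 64512240. Paths through (9, 2): (paths (0, 0) → (9, 2)) × (paths (9, 2) → (22, 10)) = C(11, 9) · C(21, 13) = 55 · 203490 = 11191950. Avoidance count = 64512240 − 11191950 = 53320290.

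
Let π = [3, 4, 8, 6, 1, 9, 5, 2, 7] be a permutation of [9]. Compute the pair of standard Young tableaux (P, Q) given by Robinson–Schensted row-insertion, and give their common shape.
P = [1, 2, 5, 7] / [3, 4, 9] / [6] / [8];  Q = [1, 2, 3, 6] / [4, 7, 9] / [5] / [8];  common shape = (4, 3, 1, 1)

Row-insert the values π_1, π_2, … into P one at a time, bumping the leftmost entry strictly greater than the inserted value down to the next row. The recording tableau Q records, in position (i, j), the step at which that cell was added to P.
  Insert 3 (step 1): P = [3];  Q = [1]
  Insert 4 (step 2): P = [3, 4];  Q = [1, 2]
  Insert 8 (step 3): P = [3, 4, 8];  Q = [1, 2, 3]
  Insert 6 (step 4): P = [3, 4, 6] / [8];  Q = [1, 2, 3] / [4]
  Insert 1 (step 5): P = [1, 4, 6] / [3] / [8];  Q = [1, 2, 3] / [4] / [5]
  Insert 9 (step 6): P = [1, 4, 6, 9] / [3] / [8];  Q = [1, 2, 3, 6] / [4] / [5]
  Insert 5 (step 7): P = [1, 4, 5, 9] / [3, 6] / [8];  Q = [1, 2, 3, 6] / [4, 7] / [5]
  Insert 2 (step 8): P = [1, 2, 5, 9] / [3, 4] / [6] / [8];  Q = [1, 2, 3, 6] / [4, 7] / [5] / [8]
  Insert 7 (step 9): P = [1, 2, 5, 7] / [3, 4, 9] / [6] / [8];  Q = [1, 2, 3, 6] / [4, 7, 9] / [5] / [8]
Final shape: (4, 3, 1, 1).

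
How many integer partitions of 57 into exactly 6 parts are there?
p(57, 6 parts) = 9975

Partitions of n into exactly k parts are in bijection with partitions of n − k into at most k parts (subtract 1 from each part). So p(57, exactly 6) = p(51, parts ≤ 6). Computing via the recurrence p(m, j) = p(m, j−1) + p(m−j, j) gives 9975.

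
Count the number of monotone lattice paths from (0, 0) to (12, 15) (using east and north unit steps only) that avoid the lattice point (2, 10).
Number of paths = 17185662

Total paths from (0, 0) to (12, 15): C(27, 12) = 17383860. Paths through (2, 10): (paths (0, 0) → (2, 10)) × (paths (2, 10) → (12, 15)) = C(12, 2) · C(15, 10) = 66 · 3003 = 198198. Avoidance count = 17383860 − 198198 = 17185662.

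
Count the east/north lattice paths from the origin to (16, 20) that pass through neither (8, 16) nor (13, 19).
Number of paths = 5719065069

Inclusion–exclusion. Total paths: C(36, 16) = 7307872110. Through P₁: C(24, 8)·C(12, 8) = 364058145. Through P₂: C(32, 13)·C(4, 3) = 1389494400. Since P₁ is strictly southwest of P₂, a monotone path through both must visit P₁ then P₂; paths through both = C(24, 8)·C(8, 5)·C(4, 3) = 164745504. Avoid both = 7307872110 − 364058145 − 1389494400 + 164745504 = 5719065069.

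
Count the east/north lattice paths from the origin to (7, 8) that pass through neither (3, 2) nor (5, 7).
Number of paths = 2589

Inclusion–exclusion. Total paths: C(15, 7) = 6435. Through P₁: C(5, 3)·C(10, 4) = 2100. Through P₂: C(12, 5)·C(3, 2) = 2376. Since P₁ is strictly southwest of P₂, a monotone path through both must visit P₁ then P₂; paths through both = C(5, 3)·C(7, 2)·C(3, 2) = 630. Avoid both = 6435 − 2100 − 2376 + 630 = 2589.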